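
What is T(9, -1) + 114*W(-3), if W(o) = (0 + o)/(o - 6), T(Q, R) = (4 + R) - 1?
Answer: 40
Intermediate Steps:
T(Q, R) = 3 + R
W(o) = o/(-6 + o)
T(9, -1) + 114*W(-3) = (3 - 1) + 114*(-3/(-6 - 3)) = 2 + 114*(-3/(-9)) = 2 + 114*(-3*(-⅑)) = 2 + 114*(⅓) = 2 + 38 = 40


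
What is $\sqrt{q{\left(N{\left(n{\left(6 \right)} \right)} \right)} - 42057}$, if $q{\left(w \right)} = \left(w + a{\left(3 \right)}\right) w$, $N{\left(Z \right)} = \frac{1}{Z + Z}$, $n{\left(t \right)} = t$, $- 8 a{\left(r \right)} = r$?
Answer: $\frac{i \sqrt{24224846}}{24} \approx 205.08 i$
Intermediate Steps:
$a{\left(r \right)} = - \frac{r}{8}$
$N{\left(Z \right)} = \frac{1}{2 Z}$
$q{\left(w \right)} = w \left(- \frac{3}{8} + w\right)$ ($q{\left(w \right)} = \left(w - \frac{3}{8}\right) w = \left(- \frac{3}{8} + w\right) w = w \left(- \frac{3}{8} + w\right)$)
$\sqrt{q{\left(N{\left(n{\left(6 \right)} \right)} \right)} - 42057} = \sqrt{\frac{\frac{1}{2 \cdot 6} \left(-3 + 8 \frac{1}{2 \cdot 6}\right)}{8} - 42057} = \sqrt{\frac{\frac{1}{2} \cdot \frac{1}{6} \left(-3 + 8 \cdot \frac{1}{2} \cdot \frac{1}{6}\right)}{8} - 42057} = \sqrt{\frac{1}{8} \cdot \frac{1}{12} \left(-3 + 8 \cdot \frac{1}{12}\right) - 42057} = \sqrt{\frac{1}{8} \cdot \frac{1}{12} \left(-3 + \frac{2}{3}\right) - 42057} = \sqrt{\frac{1}{8} \cdot \frac{1}{12} \left(- \frac{7}{3}\right) - 42057} = \sqrt{- \frac{7}{288} - 42057} = \sqrt{- \frac{12112423}{288}} = \frac{i \sqrt{24224846}}{24}$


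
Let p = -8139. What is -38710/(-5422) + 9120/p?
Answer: 44268675/7354943 ≈ 6.0189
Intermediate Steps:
-38710/(-5422) + 9120/p = -38710/(-5422) + 9120/(-8139) = -38710*(-1/5422) + 9120*(-1/8139) = 19355/2711 - 3040/2713 = 44268675/7354943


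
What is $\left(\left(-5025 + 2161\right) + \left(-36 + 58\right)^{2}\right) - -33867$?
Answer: $31487$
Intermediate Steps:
$\left(\left(-5025 + 2161\right) + \left(-36 + 58\right)^{2}\right) - -33867 = \left(-2864 + 22^{2}\right) + 33867 = \left(-2864 + 484\right) + 33867 = -2380 + 33867 = 31487$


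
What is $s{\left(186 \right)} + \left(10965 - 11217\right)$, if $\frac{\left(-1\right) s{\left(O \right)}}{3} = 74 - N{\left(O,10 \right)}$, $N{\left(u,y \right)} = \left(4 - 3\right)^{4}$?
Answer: $-471$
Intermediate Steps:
$N{\left(u,y \right)} = 1$ ($N{\left(u,y \right)} = 1^{4} = 1$)
$s{\left(O \right)} = -219$ ($s{\left(O \right)} = - 3 \left(74 - 1\right) = \left(-3\right) 73 = -219$)
$s{\left(186 \right)} + \left(10965 - 11217\right) = -219 + \left(10965 - 11217\right) = -219 - 252 = -471$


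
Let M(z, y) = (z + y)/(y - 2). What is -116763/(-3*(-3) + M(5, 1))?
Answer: -38921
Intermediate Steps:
M(z, y) = (y + z)/(-2 + y)
-116763/(-3*(-3) + M(5, 1)) = -116763/(-3*(-3) + (1 + 5)/(-2 + 1)) = -116763/(9 + 6/(-1)) = -116763/(9 - 1*6) = -116763/(9 - 6) = -116763/3 = -116763*⅓ = -38921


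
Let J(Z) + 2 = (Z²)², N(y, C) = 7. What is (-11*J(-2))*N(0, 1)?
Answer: -1078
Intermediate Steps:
J(Z) = -2 + Z⁴ (J(Z) = -2 + (Z²)² = -2 + Z⁴)
(-11*J(-2))*N(0, 1) = -11*(-2 + (-2)⁴)*7 = -11*(-2 + 16)*7 = -11*14*7 = -154*7 = -1078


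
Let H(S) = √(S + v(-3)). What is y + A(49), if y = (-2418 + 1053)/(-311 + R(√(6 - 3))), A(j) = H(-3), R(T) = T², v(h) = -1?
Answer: 195/44 + 2*I ≈ 4.4318 + 2.0*I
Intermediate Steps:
H(S) = √(-1 + S) (H(S) = √(S - 1) = √(-1 + S))
A(j) = 2*I (A(j) = √(-1 - 3) = √(-4) = 2*I)
y = 195/44 (y = (-2418 + 1053)/(-311 + (√(6 - 3))²) = -1365/(-311 + (√3)²) = -1365/(-311 + 3) = -1365/(-308) = -1365*(-1/308) = 195/44 ≈ 4.4318)
y + A(49) = 195/44 + 2*I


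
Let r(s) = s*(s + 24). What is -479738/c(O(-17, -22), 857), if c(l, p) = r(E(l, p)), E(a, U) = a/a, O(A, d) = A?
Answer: -479738/25 ≈ -19190.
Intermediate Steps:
E(a, U) = 1
r(s) = s*(24 + s)
c(l, p) = 25 (c(l, p) = 1*(24 + 1) = 1*25 = 25)
-479738/c(O(-17, -22), 857) = -479738/25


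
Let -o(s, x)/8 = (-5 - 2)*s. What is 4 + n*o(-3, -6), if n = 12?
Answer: -2012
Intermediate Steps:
o(s, x) = 56*s (o(s, x) = -8*(-5 - 2)*s = -(-56)*s = 56*s)
4 + n*o(-3, -6) = 4 + 12*(56*(-3)) = 4 + 12*(-168) = 4 - 2016 = -2012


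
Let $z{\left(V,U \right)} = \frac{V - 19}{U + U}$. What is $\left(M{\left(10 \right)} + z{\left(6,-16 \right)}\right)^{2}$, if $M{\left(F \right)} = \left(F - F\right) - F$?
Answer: $\frac{94249}{1024} \approx 92.04$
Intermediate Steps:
$M{\left(F \right)} = - F$ ($M{\left(F \right)} = 0 - F = - F$)
$z{\left(V,U \right)} = \frac{-19 + V}{2 U}$
$\left(M{\left(10 \right)} + z{\left(6,-16 \right)}\right)^{2} = \left(\left(-1\right) 10 + \frac{-19 + 6}{2 \left(-16\right)}\right)^{2} = \left(-10 + \frac{1}{2} \left(- \frac{1}{16}\right) \left(-13\right)\right)^{2} = \left(-10 + \frac{13}{32}\right)^{2} = \left(- \frac{307}{32}\right)^{2} = \frac{94249}{1024}$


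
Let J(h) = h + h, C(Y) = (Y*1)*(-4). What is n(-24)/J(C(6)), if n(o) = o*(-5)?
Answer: -5/2 ≈ -2.5000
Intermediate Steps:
n(o) = -5*o
C(Y) = -4*Y (C(Y) = Y*(-4) = -4*Y)
J(h) = 2*h
n(-24)/J(C(6)) = (-5*(-24))/((2*(-4*6))) = 120/((2*(-24))) = 120/(-48) = 120*(-1/48) = -5/2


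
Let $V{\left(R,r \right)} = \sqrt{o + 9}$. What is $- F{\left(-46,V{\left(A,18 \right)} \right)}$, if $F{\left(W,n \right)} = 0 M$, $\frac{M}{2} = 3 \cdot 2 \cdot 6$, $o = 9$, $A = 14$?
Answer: $0$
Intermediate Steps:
$M = 72$ ($M = 2 \cdot 3 \cdot 2 \cdot 6 = 2 \cdot 6 \cdot 6 = 2 \cdot 36 = 72$)
$V{\left(R,r \right)} = 3 \sqrt{2}$ ($V{\left(R,r \right)} = \sqrt{9 + 9} = \sqrt{18} = 3 \sqrt{2}$)
$F{\left(W,n \right)} = 0$ ($F{\left(W,n \right)} = 0 \cdot 72 = 0$)
$- F{\left(-46,V{\left(A,18 \right)} \right)} = \left(-1\right) 0 = 0$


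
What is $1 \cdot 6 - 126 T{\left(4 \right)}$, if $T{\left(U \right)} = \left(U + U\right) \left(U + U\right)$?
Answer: $-8058$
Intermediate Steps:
$T{\left(U \right)} = 4 U^{2}$ ($T{\left(U \right)} = 2 U 2 U = 4 U^{2}$)
$1 \cdot 6 - 126 T{\left(4 \right)} = 1 \cdot 6 - 126 \cdot 4 \cdot 4^{2} = 6 - 126 \cdot 4 \cdot 16 = 6 - 8064 = -8058$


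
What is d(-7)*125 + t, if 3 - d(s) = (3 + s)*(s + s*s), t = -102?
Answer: 21273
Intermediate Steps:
d(s) = 3 - (3 + s)*(s + s²) (d(s) = 3 - (3 + s)*(s + s*s) = 3 - (3 + s)*(s + s²))
d(-7)*125 + t = (3 - 1*(-7)³ - 4*(-7)² - 3*(-7))*125 - 102 = (3 - 1*(-343) - 4*49 + 21)*125 - 102 = (3 + 343 - 196 + 21)*125 - 102 = 171*125 - 102 = 21375 - 102 = 21273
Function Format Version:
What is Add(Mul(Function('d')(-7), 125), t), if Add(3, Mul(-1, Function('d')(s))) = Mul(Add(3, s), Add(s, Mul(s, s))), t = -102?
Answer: 21273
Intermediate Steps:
Function('d')(s) = Add(3, Mul(-1, Add(3, s), Add(s, Pow(s, 2)))) (Function('d')(s) = Add(3, Mul(-1, Mul(Add(3, s), Add(s, Mul(s, s))))) = Add(3, Mul(-1, Mul(Add(3, s), Add(s, Pow(s, 2))))) = Add(3, Mul(-1, Add(3, s), Add(s, Pow(s, 2)))))
Add(Mul(Function('d')(-7), 125), t) = Add(Mul(Add(3, Mul(-1, Pow(-7, 3)), Mul(-4, Pow(-7, 2)), Mul(-3, -7)), 125), -102) = Add(Mul(Add(3, Mul(-1, -343), Mul(-4, 49), 21), 125), -102) = Add(Mul(Add(3, 343, -196, 21), 125), -102) = Add(Mul(171, 125), -102) = Add(21375, -102) = 21273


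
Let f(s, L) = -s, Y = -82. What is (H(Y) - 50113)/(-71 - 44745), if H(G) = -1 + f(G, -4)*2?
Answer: 24975/22408 ≈ 1.1146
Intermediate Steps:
H(G) = -1 - 2*G (H(G) = -1 - G*2 = -1 - 2*G)
(H(Y) - 50113)/(-71 - 44745) = ((-1 - 2*(-82)) - 50113)/(-71 - 44745) = ((-1 + 164) - 50113)/(-44816) = (163 - 50113)*(-1/44816) = -49950*(-1/44816) = 24975/22408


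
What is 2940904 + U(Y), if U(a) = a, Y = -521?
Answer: 2940383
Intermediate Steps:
2940904 + U(Y) = 2940904 - 521 = 2940383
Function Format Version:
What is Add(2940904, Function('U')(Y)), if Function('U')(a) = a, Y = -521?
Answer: 2940383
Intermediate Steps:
Add(2940904, Function('U')(Y)) = Add(2940904, -521) = 2940383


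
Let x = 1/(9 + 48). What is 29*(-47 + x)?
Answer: -77662/57 ≈ -1362.5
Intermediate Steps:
x = 1/57 ≈ 0.017544
29*(-47 + x) = 29*(-47 + 1/57) = 29*(-2678/57) = -77662/57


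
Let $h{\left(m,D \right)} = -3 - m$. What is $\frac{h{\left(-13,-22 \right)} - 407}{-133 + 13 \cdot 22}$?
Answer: $- \frac{397}{153} \approx -2.5948$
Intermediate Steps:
$\frac{h{\left(-13,-22 \right)} - 407}{-133 + 13 \cdot 22} = \frac{\left(-3 - -13\right) - 407}{-133 + 13 \cdot 22} = \frac{\left(-3 + 13\right) - 407}{-133 + 286} = \frac{10 - 407}{153} = \left(-397\right) \frac{1}{153} = - \frac{397}{153}$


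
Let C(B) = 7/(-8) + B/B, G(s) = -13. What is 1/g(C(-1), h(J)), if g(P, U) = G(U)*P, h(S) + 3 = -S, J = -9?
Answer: -8/13 ≈ -0.61539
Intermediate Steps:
C(B) = ⅛ (C(B) = 7*(-⅛) + 1 = -7/8 + 1 = ⅛)
h(S) = -3 - S
g(P, U) = -13*P
1/g(C(-1), h(J)) = 1/(-13*⅛) = 1/(-13/8) = -8/13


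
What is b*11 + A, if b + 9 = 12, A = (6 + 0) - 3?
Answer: 36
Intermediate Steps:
A = 3 (A = 6 - 3 = 3)
b = 3 (b = -9 + 12 = 3)
b*11 + A = 3*11 + 3 = 33 + 3 = 36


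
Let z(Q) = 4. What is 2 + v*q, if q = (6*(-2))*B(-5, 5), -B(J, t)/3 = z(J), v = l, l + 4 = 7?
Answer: 434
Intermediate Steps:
l = 3 (l = -4 + 7 = 3)
v = 3
B(J, t) = -12 (B(J, t) = -3*4 = -12)
q = 144 (q = (6*(-2))*(-12) = -12*(-12) = 144)
2 + v*q = 2 + 3*144 = 2 + 432 = 434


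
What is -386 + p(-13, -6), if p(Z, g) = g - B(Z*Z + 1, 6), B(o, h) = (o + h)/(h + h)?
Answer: -1220/3 ≈ -406.67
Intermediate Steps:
B(o, h) = (h + o)/(2*h) (B(o, h) = (h + o)/((2*h)) = (h + o)*(1/(2*h)) = (h + o)/(2*h))
p(Z, g) = -7/12 + g - Z**2/12 (p(Z, g) = g - (6 + (Z*Z + 1))/(2*6) = g - (6 + (Z**2 + 1))/(2*6) = g - (6 + (1 + Z**2))/(2*6) = g - (7 + Z**2)/(2*6) = g - (7/12 + Z**2/12) = g + (-7/12 - Z**2/12) = -7/12 + g - Z**2/12)
-386 + p(-13, -6) = -386 + (-7/12 - 6 - 1/12*(-13)**2) = -386 + (-7/12 - 6 - 1/12*169) = -386 + (-7/12 - 6 - 169/12) = -386 - 62/3 = -1220/3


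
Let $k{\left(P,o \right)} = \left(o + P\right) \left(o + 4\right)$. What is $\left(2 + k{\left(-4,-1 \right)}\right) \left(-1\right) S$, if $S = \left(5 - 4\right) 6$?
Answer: $78$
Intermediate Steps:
$k{\left(P,o \right)} = \left(4 + o\right) \left(P + o\right)$ ($k{\left(P,o \right)} = \left(P + o\right) \left(4 + o\right) = \left(4 + o\right) \left(P + o\right)$)
$S = 6$ ($S = 1 \cdot 6 = 6$)
$\left(2 + k{\left(-4,-1 \right)}\right) \left(-1\right) S = \left(2 + \left(\left(-1\right)^{2} + 4 \left(-4\right) + 4 \left(-1\right) - -4\right)\right) \left(-1\right) 6 = \left(2 + \left(1 - 16 - 4 + 4\right)\right) \left(-1\right) 6 = \left(2 - 15\right) \left(-1\right) 6 = \left(-13\right) \left(-1\right) 6 = 13 \cdot 6 = 78$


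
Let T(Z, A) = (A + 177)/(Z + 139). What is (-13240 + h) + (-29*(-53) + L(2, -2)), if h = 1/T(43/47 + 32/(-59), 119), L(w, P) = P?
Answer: -1200896395/102601 ≈ -11705.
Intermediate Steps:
T(Z, A) = (177 + A)/(139 + Z)
h = 48310/102601 (h = 1/((177 + 119)/(139 + (43/47 + 32/(-59)))) = 1/(296/(139 + (43*(1/47) + 32*(-1/59)))) = 1/(296/(139 + (43/47 - 32/59))) = 1/(296/(139 + 1033/2773)) = 1/(296/(386480/2773)) = 1/((2773/386480)*296) = 1/(102601/48310) = 48310/102601 ≈ 0.47085)
(-13240 + h) + (-29*(-53) + L(2, -2)) = (-13240 + 48310/102601) + (-29*(-53) - 2) = -1358388930/102601 + (1537 - 2) = -1358388930/102601 + 1535 = -1200896395/102601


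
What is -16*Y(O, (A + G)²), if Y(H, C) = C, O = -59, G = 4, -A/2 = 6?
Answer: -1024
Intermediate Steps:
A = -12 (A = -2*6 = -12)
-16*Y(O, (A + G)²) = -16*(-12 + 4)² = -16*(-8)² = -16*64 = -1024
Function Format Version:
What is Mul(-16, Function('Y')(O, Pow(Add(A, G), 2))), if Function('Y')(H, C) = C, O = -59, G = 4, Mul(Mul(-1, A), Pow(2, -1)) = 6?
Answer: -1024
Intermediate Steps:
A = -12 (A = Mul(-2, 6) = -12)
Mul(-16, Function('Y')(O, Pow(Add(A, G), 2))) = Mul(-16, Pow(Add(-12, 4), 2)) = Mul(-16, Pow(-8, 2)) = Mul(-16, 64) = -1024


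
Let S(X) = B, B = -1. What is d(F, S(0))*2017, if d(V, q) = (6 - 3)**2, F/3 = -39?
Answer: 18153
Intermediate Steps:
F = -117 (F = 3*(-39) = -117)
S(X) = -1
d(V, q) = 9 (d(V, q) = 3**2 = 9)
d(F, S(0))*2017 = 9*2017 = 18153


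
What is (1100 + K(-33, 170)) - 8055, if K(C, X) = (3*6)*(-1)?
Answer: -6973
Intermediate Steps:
K(C, X) = -18 (K(C, X) = 18*(-1) = -18)
(1100 + K(-33, 170)) - 8055 = (1100 - 18) - 8055 = 1082 - 8055 = -6973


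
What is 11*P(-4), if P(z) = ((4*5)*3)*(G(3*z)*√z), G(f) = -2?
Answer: -2640*I ≈ -2640.0*I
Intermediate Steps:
P(z) = -120*√z (P(z) = ((4*5)*3)*(-2*√z) = (20*3)*(-2*√z) = 60*(-2*√z) = -120*√z)
11*P(-4) = 11*(-240*I) = -2640*I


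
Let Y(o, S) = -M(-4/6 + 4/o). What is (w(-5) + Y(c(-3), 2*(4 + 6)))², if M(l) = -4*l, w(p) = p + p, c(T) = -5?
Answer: 56644/225 ≈ 251.75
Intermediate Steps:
w(p) = 2*p
Y(o, S) = -8/3 + 16/o (Y(o, S) = -(-4)*(-4/6 + 4/o) = -(-4)*(-4*⅙ + 4/o) = -(-4)*(-⅔ + 4/o) = -(8/3 - 16/o) = -8/3 + 16/o)
(w(-5) + Y(c(-3), 2*(4 + 6)))² = (2*(-5) + (-8/3 + 16/(-5)))² = (-10 + (-8/3 + 16*(-⅕)))² = (-10 + (-8/3 - 16/5))² = (-10 - 88/15)² = (-238/15)² = 56644/225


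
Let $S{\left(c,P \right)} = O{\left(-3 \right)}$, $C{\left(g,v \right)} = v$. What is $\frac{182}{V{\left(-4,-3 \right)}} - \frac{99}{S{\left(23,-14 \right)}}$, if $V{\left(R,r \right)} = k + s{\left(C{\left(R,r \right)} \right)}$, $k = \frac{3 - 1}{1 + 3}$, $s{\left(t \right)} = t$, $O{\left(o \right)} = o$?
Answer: $- \frac{199}{5} \approx -39.8$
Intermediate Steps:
$S{\left(c,P \right)} = -3$
$k = \frac{1}{2}$ ($k = \frac{2}{4} = 2 \cdot \frac{1}{4} = \frac{1}{2} \approx 0.5$)
$V{\left(R,r \right)} = \frac{1}{2} + r$
$\frac{182}{V{\left(-4,-3 \right)}} - \frac{99}{S{\left(23,-14 \right)}} = \frac{182}{\frac{1}{2} - 3} - \frac{99}{-3} = \frac{182}{- \frac{5}{2}} - -33 = 182 \left(- \frac{2}{5}\right) + 33 = - \frac{364}{5} + 33 = - \frac{199}{5}$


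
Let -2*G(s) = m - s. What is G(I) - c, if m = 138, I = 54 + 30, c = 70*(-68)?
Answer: 4733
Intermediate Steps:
c = -4760
I = 84
G(s) = -69 + s/2 (G(s) = -(138 - s)/2 = -69 + s/2)
G(I) - c = (-69 + (1/2)*84) - 1*(-4760) = (-69 + 42) + 4760 = -27 + 4760 = 4733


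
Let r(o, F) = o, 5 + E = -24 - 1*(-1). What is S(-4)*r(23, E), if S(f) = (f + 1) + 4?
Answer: 23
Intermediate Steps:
E = -28 (E = -5 + (-24 - 1*(-1)) = -5 + (-24 + 1) = -5 - 23 = -28)
S(f) = 5 + f (S(f) = (1 + f) + 4 = 5 + f)
S(-4)*r(23, E) = (5 - 4)*23 = 1*23 = 23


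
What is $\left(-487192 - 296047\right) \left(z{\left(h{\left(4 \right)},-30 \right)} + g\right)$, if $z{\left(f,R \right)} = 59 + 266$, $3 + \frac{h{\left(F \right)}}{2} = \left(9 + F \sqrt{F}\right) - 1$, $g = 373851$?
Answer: $-293069236064$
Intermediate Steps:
$h{\left(F \right)} = 10 + 2 F^{\frac{3}{2}}$ ($h{\left(F \right)} = -6 + 2 \left(\left(9 + F \sqrt{F}\right) - 1\right) = -6 + 2 \left(\left(9 + F^{\frac{3}{2}}\right) - 1\right) = -6 + 2 \left(8 + F^{\frac{3}{2}}\right) = -6 + \left(16 + 2 F^{\frac{3}{2}}\right) = 10 + 2 F^{\frac{3}{2}}$)
$z{\left(f,R \right)} = 325$
$\left(-487192 - 296047\right) \left(z{\left(h{\left(4 \right)},-30 \right)} + g\right) = \left(-487192 - 296047\right) \left(325 + 373851\right) = \left(-487192 - 296047\right) 374176 = \left(-783239\right) 374176 = -293069236064$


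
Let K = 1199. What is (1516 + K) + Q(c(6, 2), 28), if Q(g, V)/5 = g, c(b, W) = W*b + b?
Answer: 2805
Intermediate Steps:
c(b, W) = b + W*b
Q(g, V) = 5*g
(1516 + K) + Q(c(6, 2), 28) = (1516 + 1199) + 5*(6*(1 + 2)) = 2715 + 5*(6*3) = 2715 + 5*18 = 2715 + 90 = 2805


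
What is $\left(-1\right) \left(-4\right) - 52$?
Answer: $-48$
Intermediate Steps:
$\left(-1\right) \left(-4\right) - 52 = 4 - 52 = -48$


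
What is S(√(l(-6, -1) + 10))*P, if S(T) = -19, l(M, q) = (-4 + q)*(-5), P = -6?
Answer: 114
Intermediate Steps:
l(M, q) = 20 - 5*q
S(√(l(-6, -1) + 10))*P = -19*(-6) = 114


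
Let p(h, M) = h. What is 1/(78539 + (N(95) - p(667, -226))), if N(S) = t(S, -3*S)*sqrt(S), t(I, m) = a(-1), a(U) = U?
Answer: 77872/6064048289 + sqrt(95)/6064048289 ≈ 1.2843e-5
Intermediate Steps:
t(I, m) = -1
N(S) = -sqrt(S)
1/(78539 + (N(95) - p(667, -226))) = 1/(78539 + (-sqrt(95) - 1*667)) = 1/(78539 + (-sqrt(95) - 667)) = 1/(78539 + (-667 - sqrt(95))) = 1/(77872 - sqrt(95))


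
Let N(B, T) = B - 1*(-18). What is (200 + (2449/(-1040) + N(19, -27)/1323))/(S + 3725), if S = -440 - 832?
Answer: 271982453/3375131760 ≈ 0.080584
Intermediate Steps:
N(B, T) = 18 + B (N(B, T) = B + 18 = 18 + B)
S = -1272
(200 + (2449/(-1040) + N(19, -27)/1323))/(S + 3725) = (200 + (2449/(-1040) + (18 + 19)/1323))/(-1272 + 3725) = (200 + (2449*(-1/1040) + 37*(1/1323)))/2453 = (200 + (-2449/1040 + 37/1323))*(1/2453) = (200 - 3201547/1375920)*(1/2453) = (271982453/1375920)*(1/2453) = 271982453/3375131760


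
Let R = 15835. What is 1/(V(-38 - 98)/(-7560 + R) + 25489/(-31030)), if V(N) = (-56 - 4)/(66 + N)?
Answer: -359482550/295252829 ≈ -1.2175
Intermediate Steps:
V(N) = -60/(66 + N)
1/(V(-38 - 98)/(-7560 + R) + 25489/(-31030)) = 1/((-60/(66 + (-38 - 98)))/(-7560 + 15835) + 25489/(-31030)) = 1/(-60/(66 - 136)/8275 + 25489*(-1/31030)) = 1/(-60/(-70)*(1/8275) - 25489/31030) = 1/(-60*(-1/70)*(1/8275) - 25489/31030) = 1/((6/7)*(1/8275) - 25489/31030) = 1/(6/57925 - 25489/31030) = 1/(-295252829/359482550) = -359482550/295252829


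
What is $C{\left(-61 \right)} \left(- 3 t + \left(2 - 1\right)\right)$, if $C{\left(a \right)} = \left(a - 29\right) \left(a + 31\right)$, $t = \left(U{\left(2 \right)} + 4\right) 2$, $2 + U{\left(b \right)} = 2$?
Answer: $-62100$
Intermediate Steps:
$U{\left(b \right)} = 0$ ($U{\left(b \right)} = -2 + 2 = 0$)
$t = 8$ ($t = \left(0 + 4\right) 2 = 4 \cdot 2 = 8$)
$C{\left(a \right)} = \left(-29 + a\right) \left(31 + a\right)$
$C{\left(-61 \right)} \left(- 3 t + \left(2 - 1\right)\right) = \left(-899 + \left(-61\right)^{2} + 2 \left(-61\right)\right) \left(\left(-3\right) 8 + \left(2 - 1\right)\right) = \left(-899 + 3721 - 122\right) \left(-24 + 1\right) = 2700 \left(-23\right) = -62100$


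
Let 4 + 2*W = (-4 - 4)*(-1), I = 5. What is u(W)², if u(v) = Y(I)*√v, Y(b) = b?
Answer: 50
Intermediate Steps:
W = 2 (W = -2 + ((-4 - 4)*(-1))/2 = -2 + (-8*(-1))/2 = -2 + (½)*8 = -2 + 4 = 2)
u(v) = 5*√v
u(W)² = (5*√2)² = 50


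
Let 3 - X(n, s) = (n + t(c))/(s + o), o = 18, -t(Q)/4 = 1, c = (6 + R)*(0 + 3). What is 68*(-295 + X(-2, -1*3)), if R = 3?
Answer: -99144/5 ≈ -19829.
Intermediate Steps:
c = 27 (c = (6 + 3)*(0 + 3) = 9*3 = 27)
t(Q) = -4 (t(Q) = -4*1 = -4)
X(n, s) = 3 - (-4 + n)/(18 + s) (X(n, s) = 3 - (n - 4)/(s + 18) = 3 - (-4 + n)/(18 + s))
68*(-295 + X(-2, -1*3)) = 68*(-295 + (58 - 1*(-2) + 3*(-1*3))/(18 - 1*3)) = 68*(-295 + (58 + 2 + 3*(-3))/(18 - 3)) = 68*(-295 + (58 + 2 - 9)/15) = 68*(-295 + (1/15)*51) = 68*(-295 + 17/5) = 68*(-1458/5) = -99144/5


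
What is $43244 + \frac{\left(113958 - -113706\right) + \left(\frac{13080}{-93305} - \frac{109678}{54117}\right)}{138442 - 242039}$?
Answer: $\frac{4523968720210757578}{104620262481189} \approx 43242.0$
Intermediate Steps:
$43244 + \frac{\left(113958 - -113706\right) + \left(\frac{13080}{-93305} - \frac{109678}{54117}\right)}{138442 - 242039} = 43244 + \frac{\left(113958 + 113706\right) + \left(13080 \left(- \frac{1}{93305}\right) - \frac{109678}{54117}\right)}{-103597} = 43244 + \left(227664 - \frac{2188271230}{1009877337}\right) \left(- \frac{1}{103597}\right) = 43244 + \frac{229910525779538}{1009877337} \left(- \frac{1}{103597}\right) = 43244 - \frac{229910525779538}{104620262481189} = \frac{4523968720210757578}{104620262481189}$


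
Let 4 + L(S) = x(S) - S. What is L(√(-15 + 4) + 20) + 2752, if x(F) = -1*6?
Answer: 2722 - I*√11 ≈ 2722.0 - 3.3166*I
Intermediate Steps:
x(F) = -6
L(S) = -10 - S (L(S) = -4 + (-6 - S) = -10 - S)
L(√(-15 + 4) + 20) + 2752 = (-10 - (√(-15 + 4) + 20)) + 2752 = (-10 - (√(-11) + 20)) + 2752 = (-10 - (I*√11 + 20)) + 2752 = (-10 - (20 + I*√11)) + 2752 = (-10 + (-20 - I*√11)) + 2752 = (-30 - I*√11) + 2752 = 2722 - I*√11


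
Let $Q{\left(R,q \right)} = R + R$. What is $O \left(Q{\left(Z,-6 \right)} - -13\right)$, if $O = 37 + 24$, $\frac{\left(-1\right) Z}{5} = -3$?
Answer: $2623$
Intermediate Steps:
$Z = 15$ ($Z = \left(-5\right) \left(-3\right) = 15$)
$O = 61$
$Q{\left(R,q \right)} = 2 R$
$O \left(Q{\left(Z,-6 \right)} - -13\right) = 61 \left(2 \cdot 15 - -13\right) = 61 \left(30 + 13\right) = 61 \cdot 43 = 2623$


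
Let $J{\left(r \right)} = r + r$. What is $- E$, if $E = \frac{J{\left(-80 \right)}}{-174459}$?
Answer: $- \frac{160}{174459} \approx -0.00091712$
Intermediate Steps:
$J{\left(r \right)} = 2 r$
$E = \frac{160}{174459}$ ($E = \frac{2 \left(-80\right)}{-174459} = \left(-160\right) \left(- \frac{1}{174459}\right) = \frac{160}{174459} \approx 0.00091712$)
$- E = \left(-1\right) \frac{160}{174459} = - \frac{160}{174459}$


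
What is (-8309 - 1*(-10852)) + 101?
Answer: 2644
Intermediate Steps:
(-8309 - 1*(-10852)) + 101 = (-8309 + 10852) + 101 = 2543 + 101 = 2644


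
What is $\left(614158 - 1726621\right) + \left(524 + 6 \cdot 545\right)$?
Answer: $-1108669$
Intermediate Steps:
$\left(614158 - 1726621\right) + \left(524 + 6 \cdot 545\right) = -1112463 + \left(524 + 3270\right) = -1112463 + 3794 = -1108669$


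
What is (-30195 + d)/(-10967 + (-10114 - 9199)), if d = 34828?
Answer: -4633/30280 ≈ -0.15301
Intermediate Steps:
(-30195 + d)/(-10967 + (-10114 - 9199)) = (-30195 + 34828)/(-10967 + (-10114 - 9199)) = 4633/(-10967 - 19313) = 4633/(-30280) = 4633*(-1/30280) = -4633/30280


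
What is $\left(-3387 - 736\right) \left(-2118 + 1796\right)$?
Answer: $1327606$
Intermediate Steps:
$\left(-3387 - 736\right) \left(-2118 + 1796\right) = \left(-4123\right) \left(-322\right) = 1327606$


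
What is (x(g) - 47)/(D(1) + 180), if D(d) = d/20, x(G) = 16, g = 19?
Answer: -620/3601 ≈ -0.17217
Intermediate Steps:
D(d) = d/20 (D(d) = d*(1/20) = d/20)
(x(g) - 47)/(D(1) + 180) = (16 - 47)/((1/20)*1 + 180) = -31/(1/20 + 180) = -31/3601/20 = -31*20/3601 = -620/3601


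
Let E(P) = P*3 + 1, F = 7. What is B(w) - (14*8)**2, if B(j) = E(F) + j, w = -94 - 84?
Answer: -12700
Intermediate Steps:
E(P) = 1 + 3*P (E(P) = 3*P + 1 = 1 + 3*P)
w = -178
B(j) = 22 + j (B(j) = (1 + 3*7) + j = (1 + 21) + j = 22 + j)
B(w) - (14*8)**2 = (22 - 178) - (14*8)**2 = -156 - 1*112**2 = -156 - 1*12544 = -156 - 12544 = -12700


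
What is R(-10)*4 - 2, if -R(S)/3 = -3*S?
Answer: -362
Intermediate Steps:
R(S) = 9*S (R(S) = -(-9)*S = 9*S)
R(-10)*4 - 2 = (9*(-10))*4 - 2 = -90*4 - 2 = -360 - 2 = -362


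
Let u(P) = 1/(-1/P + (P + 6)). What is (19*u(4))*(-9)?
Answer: -228/13 ≈ -17.538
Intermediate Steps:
u(P) = 1/(6 + P - 1/P) (u(P) = 1/(-1/P + (6 + P)) = 1/(6 + P - 1/P))
(19*u(4))*(-9) = (19*(4/(-1 + 4² + 6*4)))*(-9) = (19*(4/(-1 + 16 + 24)))*(-9) = (19*(4/39))*(-9) = (76/39)*(-9) = -228/13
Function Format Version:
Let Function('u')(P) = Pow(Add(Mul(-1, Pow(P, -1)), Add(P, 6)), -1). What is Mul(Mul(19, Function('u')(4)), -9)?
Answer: Rational(-228, 13) ≈ -17.538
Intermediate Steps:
Function('u')(P) = Pow(Add(6, P, Mul(-1, Pow(P, -1))), -1) (Function('u')(P) = Pow(Add(Mul(-1, Pow(P, -1)), Add(6, P)), -1) = Pow(Add(6, P, Mul(-1, Pow(P, -1))), -1))
Mul(Mul(19, Function('u')(4)), -9) = Mul(Mul(19, Mul(4, Pow(Add(-1, Pow(4, 2), Mul(6, 4)), -1))), -9) = Mul(Mul(19, Mul(4, Pow(Add(-1, 16, 24), -1))), -9) = Mul(Mul(19, Mul(4, Pow(39, -1))), -9) = Mul(Mul(19, Mul(4, Rational(1, 39))), -9) = Mul(Mul(19, Rational(4, 39)), -9) = Mul(Rational(76, 39), -9) = Rational(-228, 13)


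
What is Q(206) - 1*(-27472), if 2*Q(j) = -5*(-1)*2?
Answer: 27477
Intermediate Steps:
Q(j) = 5 (Q(j) = (-5*(-1)*2)/2 = (5*2)/2 = (1/2)*10 = 5)
Q(206) - 1*(-27472) = 5 - 1*(-27472) = 5 + 27472 = 27477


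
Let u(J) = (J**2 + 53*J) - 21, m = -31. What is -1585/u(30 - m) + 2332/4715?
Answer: 8694481/32689095 ≈ 0.26597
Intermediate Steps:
u(J) = -21 + J**2 + 53*J
-1585/u(30 - m) + 2332/4715 = -1585/(-21 + (30 - 1*(-31))**2 + 53*(30 - 1*(-31))) + 2332/4715 = -1585/(-21 + (30 + 31)**2 + 53*(30 + 31)) + 2332*(1/4715) = -1585/(-21 + 61**2 + 53*61) + 2332/4715 = -1585/(-21 + 3721 + 3233) + 2332/4715 = -1585/6933 + 2332/4715 = 8694481/32689095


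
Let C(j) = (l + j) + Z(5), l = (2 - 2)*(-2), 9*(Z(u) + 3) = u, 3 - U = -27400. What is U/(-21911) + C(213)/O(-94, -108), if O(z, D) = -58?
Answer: -55825711/11437542 ≈ -4.8809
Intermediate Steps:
U = 27403 (U = 3 - 1*(-27400) = 3 + 27400 = 27403)
Z(u) = -3 + u/9
l = 0 (l = 0*(-2) = 0)
C(j) = -22/9 + j (C(j) = (0 + j) + (-3 + (⅑)*5) = j + (-3 + 5/9) = j - 22/9 = -22/9 + j)
U/(-21911) + C(213)/O(-94, -108) = 27403/(-21911) + (-22/9 + 213)/(-58) = 27403*(-1/21911) + (1895/9)*(-1/58) = -27403/21911 - 1895/522 = -55825711/11437542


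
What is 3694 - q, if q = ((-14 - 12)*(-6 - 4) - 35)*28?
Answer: -2606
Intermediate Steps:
q = 6300 (q = (-26*(-10) - 35)*28 = (260 - 35)*28 = 225*28 = 6300)
3694 - q = 3694 - 1*6300 = 3694 - 6300 = -2606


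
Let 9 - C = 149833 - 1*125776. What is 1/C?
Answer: -1/24048 ≈ -4.1583e-5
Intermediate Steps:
C = -24048 (C = 9 - (149833 - 1*125776) = 9 - (149833 - 125776) = 9 - 1*24057 = 9 - 24057 = -24048)
1/C = 1/(-24048) = -1/24048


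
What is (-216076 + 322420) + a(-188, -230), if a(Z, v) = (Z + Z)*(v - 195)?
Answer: 266144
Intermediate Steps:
a(Z, v) = 2*Z*(-195 + v) (a(Z, v) = (2*Z)*(-195 + v) = 2*Z*(-195 + v))
(-216076 + 322420) + a(-188, -230) = (-216076 + 322420) + 2*(-188)*(-195 - 230) = 106344 + 2*(-188)*(-425) = 106344 + 159800 = 266144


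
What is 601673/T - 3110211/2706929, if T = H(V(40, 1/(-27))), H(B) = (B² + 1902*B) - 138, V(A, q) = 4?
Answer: 84494897509/1066530026 ≈ 79.224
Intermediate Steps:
H(B) = -138 + B² + 1902*B
T = 7486 (T = -138 + 4² + 1902*4 = -138 + 16 + 7608 = 7486)
601673/T - 3110211/2706929 = 601673/7486 - 3110211/2706929 = 601673*(1/7486) - 3110211*1/2706929 = 31667/394 - 3110211/2706929 = 84494897509/1066530026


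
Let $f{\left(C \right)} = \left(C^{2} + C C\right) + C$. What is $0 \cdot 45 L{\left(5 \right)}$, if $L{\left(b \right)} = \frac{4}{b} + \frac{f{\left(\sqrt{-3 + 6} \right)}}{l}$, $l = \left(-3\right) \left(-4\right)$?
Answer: $0$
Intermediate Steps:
$f{\left(C \right)} = C + 2 C^{2}$ ($f{\left(C \right)} = \left(C^{2} + C^{2}\right) + C = 2 C^{2} + C = C + 2 C^{2}$)
$l = 12$
$L{\left(b \right)} = \frac{4}{b} + \frac{\sqrt{3} \left(1 + 2 \sqrt{3}\right)}{12}$ ($L{\left(b \right)} = \frac{4}{b} + \frac{\sqrt{-3 + 6} \left(1 + 2 \sqrt{-3 + 6}\right)}{12} = \frac{4}{b} + \sqrt{3} \left(1 + 2 \sqrt{3}\right) \frac{1}{12} = \frac{4}{b} + \frac{\sqrt{3} \left(1 + 2 \sqrt{3}\right)}{12}$)
$0 \cdot 45 L{\left(5 \right)} = 0 \cdot 45 \left(\frac{1}{2} + \frac{4}{5} + \frac{\sqrt{3}}{12}\right) = 0 \left(\frac{1}{2} + 4 \cdot \frac{1}{5} + \frac{\sqrt{3}}{12}\right) = 0 \left(\frac{1}{2} + \frac{4}{5} + \frac{\sqrt{3}}{12}\right) = 0 \left(\frac{13}{10} + \frac{\sqrt{3}}{12}\right) = 0$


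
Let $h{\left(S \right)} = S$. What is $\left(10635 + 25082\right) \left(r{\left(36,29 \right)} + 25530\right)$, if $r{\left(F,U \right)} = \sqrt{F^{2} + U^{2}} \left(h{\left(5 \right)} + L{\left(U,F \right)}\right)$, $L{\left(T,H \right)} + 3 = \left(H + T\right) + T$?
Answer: $911855010 + 3428832 \sqrt{2137} \approx 1.0704 \cdot 10^{9}$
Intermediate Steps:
$L{\left(T,H \right)} = -3 + H + 2 T$ ($L{\left(T,H \right)} = -3 + \left(\left(H + T\right) + T\right) = -3 + \left(H + 2 T\right) = -3 + H + 2 T$)
$r{\left(F,U \right)} = \sqrt{F^{2} + U^{2}} \left(2 + F + 2 U\right)$ ($r{\left(F,U \right)} = \sqrt{F^{2} + U^{2}} \left(5 + \left(-3 + F + 2 U\right)\right) = \sqrt{F^{2} + U^{2}} \left(2 + F + 2 U\right)$)
$\left(10635 + 25082\right) \left(r{\left(36,29 \right)} + 25530\right) = \left(10635 + 25082\right) \left(\sqrt{36^{2} + 29^{2}} \left(2 + 36 + 2 \cdot 29\right) + 25530\right) = 35717 \left(\sqrt{1296 + 841} \left(2 + 36 + 58\right) + 25530\right) = 35717 \left(\sqrt{2137} \cdot 96 + 25530\right) = 35717 \left(96 \sqrt{2137} + 25530\right) = 35717 \left(25530 + 96 \sqrt{2137}\right) = 911855010 + 3428832 \sqrt{2137}$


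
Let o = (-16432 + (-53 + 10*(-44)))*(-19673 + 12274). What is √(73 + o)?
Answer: 2*√31307037 ≈ 11191.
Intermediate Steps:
o = 125228075 (o = (-16432 + (-53 - 440))*(-7399) = (-16432 - 493)*(-7399) = -16925*(-7399) = 125228075)
√(73 + o) = √(73 + 125228075) = √125228148 = 2*√31307037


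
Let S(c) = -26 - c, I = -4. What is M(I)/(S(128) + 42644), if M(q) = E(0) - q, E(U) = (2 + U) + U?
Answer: 3/21245 ≈ 0.00014121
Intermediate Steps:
E(U) = 2 + 2*U
M(q) = 2 - q (M(q) = (2 + 2*0) - q = (2 + 0) - q = 2 - q)
M(I)/(S(128) + 42644) = (2 - 1*(-4))/((-26 - 1*128) + 42644) = (2 + 4)/((-26 - 128) + 42644) = 6/(-154 + 42644) = 6/42490 = 6*(1/42490) = 3/21245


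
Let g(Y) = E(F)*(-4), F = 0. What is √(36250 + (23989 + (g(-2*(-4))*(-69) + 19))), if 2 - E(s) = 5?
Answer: √59430 ≈ 243.78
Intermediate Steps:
E(s) = -3 (E(s) = 2 - 1*5 = 2 - 5 = -3)
g(Y) = 12 (g(Y) = -3*(-4) = 12)
√(36250 + (23989 + (g(-2*(-4))*(-69) + 19))) = √(36250 + (23989 + (12*(-69) + 19))) = √(36250 + (23989 + (-828 + 19))) = √(36250 + (23989 - 809)) = √(36250 + 23180) = √59430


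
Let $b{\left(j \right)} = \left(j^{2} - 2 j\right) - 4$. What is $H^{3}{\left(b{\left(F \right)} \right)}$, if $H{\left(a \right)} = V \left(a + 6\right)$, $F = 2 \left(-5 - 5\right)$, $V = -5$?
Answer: $-10793861000$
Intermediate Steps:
$F = -20$ ($F = 2 \left(-10\right) = -20$)
$b{\left(j \right)} = -4 + j^{2} - 2 j$
$H{\left(a \right)} = -30 - 5 a$ ($H{\left(a \right)} = - 5 \left(a + 6\right) = - 5 \left(6 + a\right) = -30 - 5 a$)
$H^{3}{\left(b{\left(F \right)} \right)} = \left(-30 - 5 \left(-4 + \left(-20\right)^{2} - -40\right)\right)^{3} = \left(-30 - 5 \left(-4 + 400 + 40\right)\right)^{3} = \left(-30 - 2180\right)^{3} = \left(-2210\right)^{3} = -10793861000$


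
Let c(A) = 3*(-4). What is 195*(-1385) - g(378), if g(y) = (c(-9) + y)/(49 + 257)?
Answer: -13773886/51 ≈ -2.7008e+5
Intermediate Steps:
c(A) = -12
g(y) = -2/51 + y/306 (g(y) = (-12 + y)/(49 + 257) = (-12 + y)/306 = (-12 + y)*(1/306) = -2/51 + y/306)
195*(-1385) - g(378) = 195*(-1385) - (-2/51 + (1/306)*378) = -270075 - (-2/51 + 21/17) = -270075 - 1*61/51 = -270075 - 61/51 = -13773886/51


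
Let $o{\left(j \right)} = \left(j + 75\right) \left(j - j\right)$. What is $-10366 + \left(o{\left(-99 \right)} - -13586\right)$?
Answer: $3220$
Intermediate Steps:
$o{\left(j \right)} = 0$ ($o{\left(j \right)} = \left(75 + j\right) 0 = 0$)
$-10366 + \left(o{\left(-99 \right)} - -13586\right) = -10366 + \left(0 - -13586\right) = -10366 + \left(0 + 13586\right) = -10366 + 13586 = 3220$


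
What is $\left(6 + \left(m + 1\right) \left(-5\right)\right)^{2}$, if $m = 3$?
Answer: $196$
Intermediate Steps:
$\left(6 + \left(m + 1\right) \left(-5\right)\right)^{2} = \left(6 + \left(3 + 1\right) \left(-5\right)\right)^{2} = \left(6 + 4 \left(-5\right)\right)^{2} = \left(6 - 20\right)^{2} = \left(-14\right)^{2} = 196$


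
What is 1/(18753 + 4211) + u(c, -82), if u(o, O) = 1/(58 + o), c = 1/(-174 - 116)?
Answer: 6676379/386231516 ≈ 0.017286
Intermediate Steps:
c = -1/290 (c = 1/(-290) = -1/290 ≈ -0.0034483)
1/(18753 + 4211) + u(c, -82) = 1/(18753 + 4211) + 1/(58 - 1/290) = 1/22964 + 1/(16819/290) = 1/22964 + 290/16819 = 6676379/386231516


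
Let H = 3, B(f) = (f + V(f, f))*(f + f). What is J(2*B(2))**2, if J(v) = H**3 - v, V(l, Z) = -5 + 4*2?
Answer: 169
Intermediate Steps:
V(l, Z) = 3 (V(l, Z) = -5 + 8 = 3)
B(f) = 2*f*(3 + f) (B(f) = (f + 3)*(f + f) = (3 + f)*(2*f) = 2*f*(3 + f))
J(v) = 27 - v (J(v) = 3**3 - v = 27 - v)
J(2*B(2))**2 = (27 - 2*2*2*(3 + 2))**2 = (27 - 2*2*2*5)**2 = (27 - 2*20)**2 = (27 - 1*40)**2 = (27 - 40)**2 = (-13)**2 = 169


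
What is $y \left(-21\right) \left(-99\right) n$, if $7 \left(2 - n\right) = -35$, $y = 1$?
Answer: $14553$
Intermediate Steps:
$n = 7$ ($n = 2 - -5 = 2 + 5 = 7$)
$y \left(-21\right) \left(-99\right) n = 1 \left(-21\right) \left(-99\right) 7 = \left(-21\right) \left(-99\right) 7 = 2079 \cdot 7 = 14553$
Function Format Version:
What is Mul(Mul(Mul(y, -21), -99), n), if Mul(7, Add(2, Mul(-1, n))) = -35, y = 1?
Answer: 14553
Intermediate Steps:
n = 7 (n = Add(2, Mul(Rational(-1, 7), -35)) = Add(2, 5) = 7)
Mul(Mul(Mul(y, -21), -99), n) = Mul(Mul(Mul(1, -21), -99), 7) = Mul(Mul(-21, -99), 7) = Mul(2079, 7) = 14553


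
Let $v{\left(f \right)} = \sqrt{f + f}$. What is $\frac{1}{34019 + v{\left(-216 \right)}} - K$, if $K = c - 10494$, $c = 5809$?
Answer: $\frac{5421916769224}{1157292793} - \frac{12 i \sqrt{3}}{1157292793} \approx 4685.0 - 1.796 \cdot 10^{-8} i$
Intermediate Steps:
$v{\left(f \right)} = \sqrt{2} \sqrt{f}$ ($v{\left(f \right)} = \sqrt{2 f} = \sqrt{2} \sqrt{f}$)
$K = -4685$ ($K = 5809 - 10494 = -4685$)
$\frac{1}{34019 + v{\left(-216 \right)}} - K = \frac{1}{34019 + \sqrt{2} \sqrt{-216}} - -4685 = \frac{1}{34019 + \sqrt{2} \cdot 6 i \sqrt{6}} + 4685 = \frac{1}{34019 + 12 i \sqrt{3}} + 4685 = 4685 + \frac{1}{34019 + 12 i \sqrt{3}}$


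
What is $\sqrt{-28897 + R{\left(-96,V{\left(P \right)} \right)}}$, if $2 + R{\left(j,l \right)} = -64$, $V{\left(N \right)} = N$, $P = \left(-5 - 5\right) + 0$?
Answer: $i \sqrt{28963} \approx 170.19 i$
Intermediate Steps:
$P = -10$ ($P = -10 + 0 = -10$)
$R{\left(j,l \right)} = -66$ ($R{\left(j,l \right)} = -2 - 64 = -66$)
$\sqrt{-28897 + R{\left(-96,V{\left(P \right)} \right)}} = \sqrt{-28897 - 66} = \sqrt{-28963} = i \sqrt{28963}$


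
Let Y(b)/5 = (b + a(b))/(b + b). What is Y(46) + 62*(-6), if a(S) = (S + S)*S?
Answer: -279/2 ≈ -139.50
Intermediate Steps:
a(S) = 2*S² (a(S) = (2*S)*S = 2*S²)
Y(b) = 5*(b + 2*b²)/(2*b) (Y(b) = 5*((b + 2*b²)/(b + b)) = 5*((b + 2*b²)/((2*b))) = 5*((b + 2*b²)*(1/(2*b))) = 5*((b + 2*b²)/(2*b)) = 5*(b + 2*b²)/(2*b))
Y(46) + 62*(-6) = (5/2 + 5*46) + 62*(-6) = (5/2 + 230) - 372 = 465/2 - 372 = -279/2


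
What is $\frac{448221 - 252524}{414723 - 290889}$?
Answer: $\frac{195697}{123834} \approx 1.5803$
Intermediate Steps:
$\frac{448221 - 252524}{414723 - 290889} = \frac{195697}{123834}$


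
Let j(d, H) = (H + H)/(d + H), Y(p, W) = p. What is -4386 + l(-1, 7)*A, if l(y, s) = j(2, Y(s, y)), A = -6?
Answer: -13186/3 ≈ -4395.3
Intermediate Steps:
j(d, H) = 2*H/(H + d) (j(d, H) = (2*H)/(H + d) = 2*H/(H + d))
l(y, s) = 2*s/(2 + s) (l(y, s) = 2*s/(s + 2) = 2*s/(2 + s))
-4386 + l(-1, 7)*A = -4386 + (2*7/(2 + 7))*(-6) = -4386 + (2*7/9)*(-6) = -4386 + (2*7*(1/9))*(-6) = -4386 + (14/9)*(-6) = -4386 - 28/3 = -13186/3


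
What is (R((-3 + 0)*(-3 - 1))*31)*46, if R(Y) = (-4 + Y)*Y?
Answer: 136896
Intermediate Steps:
R(Y) = Y*(-4 + Y)
(R((-3 + 0)*(-3 - 1))*31)*46 = ((((-3 + 0)*(-3 - 1))*(-4 + (-3 + 0)*(-3 - 1)))*31)*46 = (((-3*(-4))*(-4 - 3*(-4)))*31)*46 = ((12*(-4 + 12))*31)*46 = ((12*8)*31)*46 = (96*31)*46 = 2976*46 = 136896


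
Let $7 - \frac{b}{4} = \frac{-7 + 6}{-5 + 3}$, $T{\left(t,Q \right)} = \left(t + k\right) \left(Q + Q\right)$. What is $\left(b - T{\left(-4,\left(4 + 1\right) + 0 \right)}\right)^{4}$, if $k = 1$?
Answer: $9834496$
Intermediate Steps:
$T{\left(t,Q \right)} = 2 Q \left(1 + t\right)$ ($T{\left(t,Q \right)} = \left(t + 1\right) \left(Q + Q\right) = \left(1 + t\right) 2 Q = 2 Q \left(1 + t\right)$)
$b = 26$ ($b = 28 - 4 \frac{-7 + 6}{-5 + 3} = 28 - 4 \left(- \frac{1}{-2}\right) = 28 - 4 \left(\left(-1\right) \left(- \frac{1}{2}\right)\right) = 28 - 2 = 26$)
$\left(b - T{\left(-4,\left(4 + 1\right) + 0 \right)}\right)^{4} = \left(26 - 2 \left(\left(4 + 1\right) + 0\right) \left(1 - 4\right)\right)^{4} = \left(26 - 2 \left(5 + 0\right) \left(-3\right)\right)^{4} = \left(26 - 2 \cdot 5 \left(-3\right)\right)^{4} = \left(26 - -30\right)^{4} = \left(26 + 30\right)^{4} = 56^{4} = 9834496$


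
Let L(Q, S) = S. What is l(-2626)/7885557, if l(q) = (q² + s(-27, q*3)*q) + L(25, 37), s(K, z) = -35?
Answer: 6987823/7885557 ≈ 0.88615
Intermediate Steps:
l(q) = 37 + q² - 35*q (l(q) = (q² - 35*q) + 37 = 37 + q² - 35*q)
l(-2626)/7885557 = (37 + (-2626)² - 35*(-2626))/7885557 = (37 + 6895876 + 91910)*(1/7885557) = 6987823*(1/7885557) = 6987823/7885557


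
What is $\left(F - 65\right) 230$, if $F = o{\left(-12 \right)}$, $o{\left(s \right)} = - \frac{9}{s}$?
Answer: $- \frac{29555}{2} \approx -14778.0$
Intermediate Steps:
$F = \frac{3}{4}$ ($F = - \frac{9}{-12} = \left(-9\right) \left(- \frac{1}{12}\right) = \frac{3}{4} \approx 0.75$)
$\left(F - 65\right) 230 = \left(\frac{3}{4} - 65\right) 230 = \left(- \frac{257}{4}\right) 230 = - \frac{29555}{2}$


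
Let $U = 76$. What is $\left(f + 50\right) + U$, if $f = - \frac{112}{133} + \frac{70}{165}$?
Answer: $\frac{78740}{627} \approx 125.58$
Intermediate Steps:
$f = - \frac{262}{627}$ ($f = \left(-112\right) \frac{1}{133} + 70 \cdot \frac{1}{165} = - \frac{16}{19} + \frac{14}{33} = - \frac{262}{627} \approx -0.41786$)
$\left(f + 50\right) + U = \left(- \frac{262}{627} + 50\right) + 76 = \frac{31088}{627} + 76 = \frac{78740}{627}$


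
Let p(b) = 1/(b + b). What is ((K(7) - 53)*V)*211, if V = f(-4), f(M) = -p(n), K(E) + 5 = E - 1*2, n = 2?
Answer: 11183/4 ≈ 2795.8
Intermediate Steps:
p(b) = 1/(2*b)
K(E) = -7 + E (K(E) = -5 + (E - 1*2) = -5 + (E - 2) = -5 + (-2 + E) = -7 + E)
f(M) = -¼ (f(M) = -1/(2*2) = -1*¼ = -¼)
V = -¼ ≈ -0.25000
((K(7) - 53)*V)*211 = (((-7 + 7) - 53)*(-¼))*211 = ((0 - 53)*(-¼))*211 = -53*(-¼)*211 = (53/4)*211 = 11183/4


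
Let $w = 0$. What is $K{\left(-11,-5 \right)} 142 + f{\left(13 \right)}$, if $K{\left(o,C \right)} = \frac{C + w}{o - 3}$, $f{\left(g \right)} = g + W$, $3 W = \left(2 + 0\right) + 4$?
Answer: $\frac{460}{7} \approx 65.714$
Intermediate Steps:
$W = 2$ ($W = \frac{\left(2 + 0\right) + 4}{3} = \frac{2 + 4}{3} = \frac{1}{3} \cdot 6 = 2$)
$f{\left(g \right)} = 2 + g$ ($f{\left(g \right)} = g + 2 = 2 + g$)
$K{\left(o,C \right)} = \frac{C}{-3 + o}$ ($K{\left(o,C \right)} = \frac{C + 0}{o - 3} = \frac{C}{-3 + o}$)
$K{\left(-11,-5 \right)} 142 + f{\left(13 \right)} = - \frac{5}{-3 - 11} \cdot 142 + \left(2 + 13\right) = - \frac{5}{-14} \cdot 142 + 15 = \left(-5\right) \left(- \frac{1}{14}\right) 142 + 15 = \frac{5}{14} \cdot 142 + 15 = \frac{355}{7} + 15 = \frac{460}{7}$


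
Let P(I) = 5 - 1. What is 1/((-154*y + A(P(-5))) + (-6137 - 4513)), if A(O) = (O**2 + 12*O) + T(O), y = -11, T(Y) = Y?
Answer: -1/8888 ≈ -0.00011251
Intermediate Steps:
P(I) = 4
A(O) = O**2 + 13*O (A(O) = (O**2 + 12*O) + O = O**2 + 13*O)
1/((-154*y + A(P(-5))) + (-6137 - 4513)) = 1/((-154*(-11) + 4*(13 + 4)) + (-6137 - 4513)) = 1/((1694 + 4*17) - 10650) = 1/((1694 + 68) - 10650) = 1/(1762 - 10650) = 1/(-8888) = -1/8888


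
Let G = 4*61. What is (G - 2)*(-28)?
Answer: -6776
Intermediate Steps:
G = 244
(G - 2)*(-28) = (244 - 2)*(-28) = 242*(-28) = -6776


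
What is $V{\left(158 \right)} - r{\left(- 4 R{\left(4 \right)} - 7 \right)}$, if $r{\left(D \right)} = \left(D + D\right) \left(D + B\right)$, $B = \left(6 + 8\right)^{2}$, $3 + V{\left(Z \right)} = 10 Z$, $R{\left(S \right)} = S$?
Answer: $9535$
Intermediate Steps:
$V{\left(Z \right)} = -3 + 10 Z$
$B = 196$ ($B = 14^{2} = 196$)
$r{\left(D \right)} = 2 D \left(196 + D\right)$ ($r{\left(D \right)} = \left(D + D\right) \left(D + 196\right) = 2 D \left(196 + D\right)$)
$V{\left(158 \right)} - r{\left(- 4 R{\left(4 \right)} - 7 \right)} = \left(-3 + 10 \cdot 158\right) - 2 \left(\left(-4\right) 4 - 7\right) \left(196 - 23\right) = \left(-3 + 1580\right) - 2 \left(-16 - 7\right) \left(196 - 23\right) = 1577 - 2 \left(-23\right) \left(196 - 23\right) = 1577 - 2 \left(-23\right) 173 = 1577 - -7958 = 1577 + 7958 = 9535$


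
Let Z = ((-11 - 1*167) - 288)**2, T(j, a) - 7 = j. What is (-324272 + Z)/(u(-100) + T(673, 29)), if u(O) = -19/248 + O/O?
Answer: -26564768/168869 ≈ -157.31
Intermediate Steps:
T(j, a) = 7 + j
Z = 217156 (Z = ((-11 - 167) - 288)**2 = (-178 - 288)**2 = (-466)**2 = 217156)
u(O) = 229/248 (u(O) = -19*1/248 + 1 = -19/248 + 1 = 229/248)
(-324272 + Z)/(u(-100) + T(673, 29)) = (-324272 + 217156)/(229/248 + (7 + 673)) = -107116/(229/248 + 680) = -107116/168869/248 = -107116*248/168869 = -26564768/168869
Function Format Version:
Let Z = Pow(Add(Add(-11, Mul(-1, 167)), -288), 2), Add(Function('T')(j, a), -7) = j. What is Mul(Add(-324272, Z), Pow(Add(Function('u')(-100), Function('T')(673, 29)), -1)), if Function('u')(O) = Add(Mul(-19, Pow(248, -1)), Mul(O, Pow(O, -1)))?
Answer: Rational(-26564768, 168869) ≈ -157.31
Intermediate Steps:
Function('T')(j, a) = Add(7, j)
Z = 217156 (Z = Pow(Add(Add(-11, -167), -288), 2) = Pow(Add(-178, -288), 2) = Pow(-466, 2) = 217156)
Function('u')(O) = Rational(229, 248) (Function('u')(O) = Add(Mul(-19, Rational(1, 248)), 1) = Add(Rational(-19, 248), 1) = Rational(229, 248))
Mul(Add(-324272, Z), Pow(Add(Function('u')(-100), Function('T')(673, 29)), -1)) = Mul(Add(-324272, 217156), Pow(Add(Rational(229, 248), Add(7, 673)), -1)) = Mul(-107116, Pow(Add(Rational(229, 248), 680), -1)) = Mul(-107116, Pow(Rational(168869, 248), -1)) = Mul(-107116, Rational(248, 168869)) = Rational(-26564768, 168869)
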